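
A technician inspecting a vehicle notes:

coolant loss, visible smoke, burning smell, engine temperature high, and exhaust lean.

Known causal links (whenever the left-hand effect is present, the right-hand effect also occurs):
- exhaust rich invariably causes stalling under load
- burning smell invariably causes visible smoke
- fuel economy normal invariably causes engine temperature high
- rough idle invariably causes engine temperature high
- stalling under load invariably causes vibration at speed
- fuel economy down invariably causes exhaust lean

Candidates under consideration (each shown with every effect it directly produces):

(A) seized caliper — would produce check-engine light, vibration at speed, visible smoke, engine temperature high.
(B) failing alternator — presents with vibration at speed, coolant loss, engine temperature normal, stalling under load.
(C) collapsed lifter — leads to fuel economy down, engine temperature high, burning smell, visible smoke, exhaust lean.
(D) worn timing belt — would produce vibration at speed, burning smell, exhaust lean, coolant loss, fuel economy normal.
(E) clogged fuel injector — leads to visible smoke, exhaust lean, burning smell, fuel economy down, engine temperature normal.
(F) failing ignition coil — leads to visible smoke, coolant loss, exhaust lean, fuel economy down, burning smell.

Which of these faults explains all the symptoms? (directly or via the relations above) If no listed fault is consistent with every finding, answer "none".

Checking each candidate against the observations:
(A) seized caliper — coolant loss -; visible smoke +; burning smell -; engine temperature high +; exhaust lean -
(B) failing alternator — coolant loss +; visible smoke -; burning smell -; engine temperature high -; exhaust lean -
(C) collapsed lifter — coolant loss -; visible smoke +; burning smell +; engine temperature high +; exhaust lean +
(D) worn timing belt — accounts for every observation (visible smoke through burning smell → visible smoke)
(E) clogged fuel injector — coolant loss -; visible smoke +; burning smell +; engine temperature high -; exhaust lean +
(F) failing ignition coil — coolant loss +; visible smoke +; burning smell +; engine temperature high -; exhaust lean +
Only (D) is consistent with every observation.

D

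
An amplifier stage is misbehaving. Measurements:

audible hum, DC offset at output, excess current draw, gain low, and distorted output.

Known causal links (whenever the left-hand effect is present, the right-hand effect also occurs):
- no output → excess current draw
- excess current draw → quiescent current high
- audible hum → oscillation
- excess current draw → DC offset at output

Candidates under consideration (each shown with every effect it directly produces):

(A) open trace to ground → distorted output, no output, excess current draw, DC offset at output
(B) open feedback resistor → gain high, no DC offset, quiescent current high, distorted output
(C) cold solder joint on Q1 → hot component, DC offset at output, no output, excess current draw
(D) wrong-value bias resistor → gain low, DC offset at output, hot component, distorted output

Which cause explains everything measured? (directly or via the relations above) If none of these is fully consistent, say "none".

Per-candidate check:
(A) open trace to ground — audible hum miss; DC offset at output match; excess current draw match; gain low miss; distorted output match
(B) open feedback resistor — fails on audible hum, DC offset at output, excess current draw, gain low (predicts no DC offset, not DC offset at output; predicts gain high, not gain low)
(C) cold solder joint on Q1 — does not account for audible hum, gain low, distorted output
(D) wrong-value bias resistor — does not account for audible hum, excess current draw
No candidate is consistent with all observations.

none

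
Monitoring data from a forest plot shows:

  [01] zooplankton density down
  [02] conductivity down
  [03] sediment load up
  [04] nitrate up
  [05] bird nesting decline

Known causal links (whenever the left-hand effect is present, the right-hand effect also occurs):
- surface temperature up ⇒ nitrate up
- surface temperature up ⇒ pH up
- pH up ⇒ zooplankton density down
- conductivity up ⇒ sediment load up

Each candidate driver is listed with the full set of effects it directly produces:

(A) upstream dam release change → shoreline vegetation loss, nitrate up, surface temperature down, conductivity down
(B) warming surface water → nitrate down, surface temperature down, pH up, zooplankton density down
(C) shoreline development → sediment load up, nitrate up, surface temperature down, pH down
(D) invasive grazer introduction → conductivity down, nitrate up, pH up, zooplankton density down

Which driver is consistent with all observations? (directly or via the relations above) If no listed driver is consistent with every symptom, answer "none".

none

Per-candidate check:
(A) upstream dam release change — does not account for zooplankton density down, sediment load up, bird nesting decline
(B) warming surface water — zooplankton density down ✓; conductivity down ✗; sediment load up ✗; nitrate up ✗; bird nesting decline ✗
(C) shoreline development — zooplankton density down ✗; conductivity down ✗; sediment load up ✓; nitrate up ✓; bird nesting decline ✗
(D) invasive grazer introduction — does not account for sediment load up, bird nesting decline
Every candidate fails on at least one observation.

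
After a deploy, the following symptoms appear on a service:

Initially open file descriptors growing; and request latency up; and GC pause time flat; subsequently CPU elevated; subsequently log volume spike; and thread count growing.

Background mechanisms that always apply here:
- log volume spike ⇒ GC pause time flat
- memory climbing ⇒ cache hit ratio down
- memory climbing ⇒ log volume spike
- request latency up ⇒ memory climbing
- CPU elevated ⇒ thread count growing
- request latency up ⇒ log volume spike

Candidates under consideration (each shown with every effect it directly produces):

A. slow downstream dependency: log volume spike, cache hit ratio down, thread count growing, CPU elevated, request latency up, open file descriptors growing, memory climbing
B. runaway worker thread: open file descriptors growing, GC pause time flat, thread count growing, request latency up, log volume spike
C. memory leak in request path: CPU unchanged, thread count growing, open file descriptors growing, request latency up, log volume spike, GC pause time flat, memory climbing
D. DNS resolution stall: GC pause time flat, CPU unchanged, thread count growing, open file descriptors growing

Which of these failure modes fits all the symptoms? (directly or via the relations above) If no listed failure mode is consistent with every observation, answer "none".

Per-candidate check:
(A) slow downstream dependency — accounts for every observation (GC pause time flat via log volume spike → GC pause time flat)
(B) runaway worker thread — does not account for CPU elevated
(C) memory leak in request path — open file descriptors growing ✓; request latency up ✓; GC pause time flat ✓; CPU elevated ✗; log volume spike ✓; thread count growing ✓
(D) DNS resolution stall — open file descriptors growing ✓; request latency up ✗; GC pause time flat ✓; CPU elevated ✗; log volume spike ✗; thread count growing ✓
(A) is the only candidate with no mismatches.

A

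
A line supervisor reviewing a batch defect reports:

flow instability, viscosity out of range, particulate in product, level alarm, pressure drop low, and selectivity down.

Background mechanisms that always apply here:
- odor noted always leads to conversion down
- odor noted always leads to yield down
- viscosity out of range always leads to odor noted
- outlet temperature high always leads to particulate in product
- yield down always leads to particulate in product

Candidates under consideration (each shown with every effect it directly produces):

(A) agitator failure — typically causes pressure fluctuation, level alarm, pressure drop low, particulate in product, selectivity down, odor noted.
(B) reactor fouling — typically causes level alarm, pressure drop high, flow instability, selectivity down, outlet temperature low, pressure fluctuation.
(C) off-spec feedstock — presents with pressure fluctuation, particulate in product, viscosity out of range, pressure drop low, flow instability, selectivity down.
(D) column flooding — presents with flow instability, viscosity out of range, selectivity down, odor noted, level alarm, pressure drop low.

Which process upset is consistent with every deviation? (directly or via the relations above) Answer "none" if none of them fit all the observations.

Testing each hypothesis:
(A) agitator failure — flow instability -; viscosity out of range -; particulate in product +; level alarm +; pressure drop low +; selectivity down +
(B) reactor fouling — flow instability +; viscosity out of range -; particulate in product -; level alarm +; pressure drop low -; selectivity down +
(C) off-spec feedstock — does not account for level alarm
(D) column flooding — accounts for every observation (particulate in product through odor noted → yield down → particulate in product)
Only (D) is consistent with every observation.

D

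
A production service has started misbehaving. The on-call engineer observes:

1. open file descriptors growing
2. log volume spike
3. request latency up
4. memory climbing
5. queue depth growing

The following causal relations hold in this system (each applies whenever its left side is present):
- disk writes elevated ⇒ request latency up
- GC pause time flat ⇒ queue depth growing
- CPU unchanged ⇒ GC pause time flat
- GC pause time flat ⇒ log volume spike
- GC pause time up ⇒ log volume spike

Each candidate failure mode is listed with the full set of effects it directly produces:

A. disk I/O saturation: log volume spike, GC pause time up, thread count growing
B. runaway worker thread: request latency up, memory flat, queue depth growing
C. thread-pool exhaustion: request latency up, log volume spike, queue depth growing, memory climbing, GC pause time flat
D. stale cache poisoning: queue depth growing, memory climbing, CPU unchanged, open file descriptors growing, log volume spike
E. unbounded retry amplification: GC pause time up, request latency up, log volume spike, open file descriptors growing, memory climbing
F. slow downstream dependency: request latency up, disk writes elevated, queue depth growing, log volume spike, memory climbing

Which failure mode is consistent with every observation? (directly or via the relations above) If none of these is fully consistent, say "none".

none

Checking each candidate against the observations:
(A) disk I/O saturation — does not account for open file descriptors growing, request latency up, memory climbing, queue depth growing
(B) runaway worker thread — open file descriptors growing miss; log volume spike miss; request latency up match; memory climbing miss; queue depth growing match
(C) thread-pool exhaustion — open file descriptors growing miss; log volume spike match; request latency up match; memory climbing match; queue depth growing match
(D) stale cache poisoning — open file descriptors growing match; log volume spike match; request latency up miss; memory climbing match; queue depth growing match
(E) unbounded retry amplification — open file descriptors growing match; log volume spike match; request latency up match; memory climbing match; queue depth growing miss
(F) slow downstream dependency — open file descriptors growing miss; log volume spike match; request latency up match; memory climbing match; queue depth growing match
Every candidate fails on at least one observation.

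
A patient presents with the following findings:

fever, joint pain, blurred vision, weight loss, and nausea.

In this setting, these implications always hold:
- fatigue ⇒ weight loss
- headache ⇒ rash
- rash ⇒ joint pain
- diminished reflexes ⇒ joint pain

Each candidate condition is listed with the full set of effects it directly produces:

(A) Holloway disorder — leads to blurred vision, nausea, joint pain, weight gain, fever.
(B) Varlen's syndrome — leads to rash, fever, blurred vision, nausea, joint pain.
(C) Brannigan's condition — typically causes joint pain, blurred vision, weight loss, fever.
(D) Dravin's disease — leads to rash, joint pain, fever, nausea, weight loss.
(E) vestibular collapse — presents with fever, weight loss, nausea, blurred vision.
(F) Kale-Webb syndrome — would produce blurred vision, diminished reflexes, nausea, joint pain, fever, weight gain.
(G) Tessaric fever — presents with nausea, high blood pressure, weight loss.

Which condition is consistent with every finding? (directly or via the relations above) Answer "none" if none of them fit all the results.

none

Per-candidate check:
(A) Holloway disorder — fails on weight loss (predicts weight gain, not weight loss)
(B) Varlen's syndrome — does not account for weight loss
(C) Brannigan's condition — fever ✓; joint pain ✓; blurred vision ✓; weight loss ✓; nausea ✗
(D) Dravin's disease — fever ✓; joint pain ✓; blurred vision ✗; weight loss ✓; nausea ✓
(E) vestibular collapse — fever ✓; joint pain ✗; blurred vision ✓; weight loss ✓; nausea ✓
(F) Kale-Webb syndrome — fails on weight loss (predicts weight gain, not weight loss)
(G) Tessaric fever — fever ✗; joint pain ✗; blurred vision ✗; weight loss ✓; nausea ✓
Every candidate fails on at least one observation.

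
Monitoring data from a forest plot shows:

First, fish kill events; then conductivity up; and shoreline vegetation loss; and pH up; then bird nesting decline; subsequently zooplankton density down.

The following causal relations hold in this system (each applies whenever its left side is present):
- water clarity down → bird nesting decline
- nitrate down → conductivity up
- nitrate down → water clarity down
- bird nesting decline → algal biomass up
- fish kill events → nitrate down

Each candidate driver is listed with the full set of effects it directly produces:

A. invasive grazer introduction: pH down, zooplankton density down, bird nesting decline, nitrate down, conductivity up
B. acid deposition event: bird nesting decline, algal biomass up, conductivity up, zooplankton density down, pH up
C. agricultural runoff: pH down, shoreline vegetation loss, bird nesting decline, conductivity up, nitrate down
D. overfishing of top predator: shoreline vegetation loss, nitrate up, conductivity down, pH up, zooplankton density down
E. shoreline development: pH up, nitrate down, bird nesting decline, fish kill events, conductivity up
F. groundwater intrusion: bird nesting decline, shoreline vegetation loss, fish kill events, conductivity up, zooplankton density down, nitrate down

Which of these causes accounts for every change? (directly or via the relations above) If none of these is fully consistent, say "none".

Checking each candidate against the observations:
(A) invasive grazer introduction — fish kill events NO; conductivity up yes; shoreline vegetation loss NO; pH up NO; bird nesting decline yes; zooplankton density down yes
(B) acid deposition event — does not account for fish kill events, shoreline vegetation loss
(C) agricultural runoff — fails on fish kill events, pH up, zooplankton density down (predicts pH down, not pH up)
(D) overfishing of top predator — fails on fish kill events, conductivity up, bird nesting decline (predicts conductivity down, not conductivity up)
(E) shoreline development — does not account for shoreline vegetation loss, zooplankton density down
(F) groundwater intrusion — does not account for pH up
None of the listed candidates fits everything.

none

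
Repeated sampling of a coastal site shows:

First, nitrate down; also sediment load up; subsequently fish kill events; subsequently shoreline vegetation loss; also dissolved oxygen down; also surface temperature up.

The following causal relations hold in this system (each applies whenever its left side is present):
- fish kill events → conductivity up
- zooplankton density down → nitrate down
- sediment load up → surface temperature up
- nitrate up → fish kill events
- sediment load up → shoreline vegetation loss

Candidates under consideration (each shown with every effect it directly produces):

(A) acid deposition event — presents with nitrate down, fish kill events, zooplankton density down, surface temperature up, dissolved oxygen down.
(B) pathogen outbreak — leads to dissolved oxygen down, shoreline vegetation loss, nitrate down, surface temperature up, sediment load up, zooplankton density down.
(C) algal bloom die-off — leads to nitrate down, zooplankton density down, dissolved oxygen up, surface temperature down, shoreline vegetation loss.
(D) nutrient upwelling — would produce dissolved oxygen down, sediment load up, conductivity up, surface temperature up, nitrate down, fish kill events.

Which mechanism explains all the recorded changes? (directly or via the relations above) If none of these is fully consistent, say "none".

Checking each candidate against the observations:
(A) acid deposition event — does not account for sediment load up, shoreline vegetation loss
(B) pathogen outbreak — does not account for fish kill events
(C) algal bloom die-off — fails on sediment load up, fish kill events, dissolved oxygen down, surface temperature up (predicts dissolved oxygen up, not dissolved oxygen down; predicts surface temperature down, not surface temperature up)
(D) nutrient upwelling — nitrate down +; sediment load up +; fish kill events +; shoreline vegetation loss + (via sediment load up → shoreline vegetation loss); dissolved oxygen down +; surface temperature up +
Only (D) is consistent with every observation.

D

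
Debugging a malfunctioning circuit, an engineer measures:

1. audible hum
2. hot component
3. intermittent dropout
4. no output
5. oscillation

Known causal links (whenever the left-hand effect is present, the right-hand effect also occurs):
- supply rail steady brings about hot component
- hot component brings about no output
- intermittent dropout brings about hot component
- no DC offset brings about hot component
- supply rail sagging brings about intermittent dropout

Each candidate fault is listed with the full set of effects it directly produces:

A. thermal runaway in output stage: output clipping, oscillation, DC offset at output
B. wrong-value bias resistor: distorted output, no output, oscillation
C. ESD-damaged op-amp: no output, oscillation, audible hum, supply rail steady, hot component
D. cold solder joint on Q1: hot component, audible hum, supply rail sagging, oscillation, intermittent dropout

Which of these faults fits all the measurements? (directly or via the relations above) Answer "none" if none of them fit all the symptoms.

D

Checking each candidate against the observations:
(A) thermal runaway in output stage — audible hum -; hot component -; intermittent dropout -; no output -; oscillation +
(B) wrong-value bias resistor — does not account for audible hum, hot component, intermittent dropout
(C) ESD-damaged op-amp — audible hum +; hot component +; intermittent dropout -; no output +; oscillation +
(D) cold solder joint on Q1 — audible hum +; hot component +; intermittent dropout +; no output + (through hot component → no output); oscillation +
(D) alone accounts for all the evidence.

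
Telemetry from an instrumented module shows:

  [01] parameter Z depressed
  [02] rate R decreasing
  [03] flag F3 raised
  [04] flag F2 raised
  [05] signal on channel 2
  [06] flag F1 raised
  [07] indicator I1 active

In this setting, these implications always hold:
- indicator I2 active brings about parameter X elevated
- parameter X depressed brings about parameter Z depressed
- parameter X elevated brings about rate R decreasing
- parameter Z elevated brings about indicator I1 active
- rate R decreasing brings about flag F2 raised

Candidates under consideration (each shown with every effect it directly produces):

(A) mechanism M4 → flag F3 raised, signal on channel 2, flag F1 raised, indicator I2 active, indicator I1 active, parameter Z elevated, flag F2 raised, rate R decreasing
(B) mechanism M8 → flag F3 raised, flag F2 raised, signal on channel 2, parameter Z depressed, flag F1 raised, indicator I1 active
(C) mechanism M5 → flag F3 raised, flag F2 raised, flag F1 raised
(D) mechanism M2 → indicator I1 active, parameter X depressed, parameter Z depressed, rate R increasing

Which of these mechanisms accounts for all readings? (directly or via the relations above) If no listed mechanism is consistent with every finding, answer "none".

none

For each candidate, compare predicted effects to what was observed:
(A) mechanism M4 — parameter Z depressed ✗; rate R decreasing ✓; flag F3 raised ✓; flag F2 raised ✓; signal on channel 2 ✓; flag F1 raised ✓; indicator I1 active ✓
(B) mechanism M8 — parameter Z depressed ✓; rate R decreasing ✗; flag F3 raised ✓; flag F2 raised ✓; signal on channel 2 ✓; flag F1 raised ✓; indicator I1 active ✓
(C) mechanism M5 — does not account for parameter Z depressed, rate R decreasing, signal on channel 2, indicator I1 active
(D) mechanism M2 — parameter Z depressed ✓; rate R decreasing ✗; flag F3 raised ✗; flag F2 raised ✗; signal on channel 2 ✗; flag F1 raised ✗; indicator I1 active ✓
None of the listed candidates fits everything.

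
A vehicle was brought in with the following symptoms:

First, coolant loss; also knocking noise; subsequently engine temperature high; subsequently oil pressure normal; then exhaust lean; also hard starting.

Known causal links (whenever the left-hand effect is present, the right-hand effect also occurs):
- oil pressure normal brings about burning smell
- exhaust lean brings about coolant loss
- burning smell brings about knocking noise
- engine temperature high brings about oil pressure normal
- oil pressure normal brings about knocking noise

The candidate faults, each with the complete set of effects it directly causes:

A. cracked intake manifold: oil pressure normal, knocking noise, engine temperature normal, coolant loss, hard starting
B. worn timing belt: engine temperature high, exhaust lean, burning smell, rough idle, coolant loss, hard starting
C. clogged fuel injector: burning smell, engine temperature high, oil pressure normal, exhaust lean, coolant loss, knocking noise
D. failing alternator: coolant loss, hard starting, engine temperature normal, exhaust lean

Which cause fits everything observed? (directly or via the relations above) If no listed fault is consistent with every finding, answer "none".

Testing each hypothesis:
(A) cracked intake manifold — coolant loss ✓; knocking noise ✓; engine temperature high ✗; oil pressure normal ✓; exhaust lean ✗; hard starting ✓
(B) worn timing belt — coolant loss ✓; knocking noise ✓ (via burning smell → knocking noise); engine temperature high ✓; oil pressure normal ✓ (via engine temperature high → oil pressure normal); exhaust lean ✓; hard starting ✓
(C) clogged fuel injector — coolant loss ✓; knocking noise ✓; engine temperature high ✓; oil pressure normal ✓; exhaust lean ✓; hard starting ✗
(D) failing alternator — coolant loss ✓; knocking noise ✗; engine temperature high ✗; oil pressure normal ✗; exhaust lean ✓; hard starting ✓
(B) is the only candidate with no mismatches.

B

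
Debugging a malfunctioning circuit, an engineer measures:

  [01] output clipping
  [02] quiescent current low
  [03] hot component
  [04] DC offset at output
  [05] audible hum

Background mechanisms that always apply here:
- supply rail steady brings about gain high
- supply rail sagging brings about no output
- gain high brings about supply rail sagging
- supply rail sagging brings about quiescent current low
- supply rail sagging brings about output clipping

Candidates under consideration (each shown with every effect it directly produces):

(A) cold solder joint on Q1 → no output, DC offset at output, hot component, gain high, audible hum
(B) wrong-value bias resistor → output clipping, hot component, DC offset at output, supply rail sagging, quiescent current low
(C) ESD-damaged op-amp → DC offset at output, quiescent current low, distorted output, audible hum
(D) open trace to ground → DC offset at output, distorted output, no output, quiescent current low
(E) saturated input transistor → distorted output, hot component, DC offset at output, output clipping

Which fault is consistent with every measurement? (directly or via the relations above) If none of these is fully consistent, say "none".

A

Per-candidate check:
(A) cold solder joint on Q1 — accounts for every observation (output clipping through gain high → supply rail sagging → output clipping)
(B) wrong-value bias resistor — output clipping +; quiescent current low +; hot component +; DC offset at output +; audible hum -
(C) ESD-damaged op-amp — does not account for output clipping, hot component
(D) open trace to ground — does not account for output clipping, hot component, audible hum
(E) saturated input transistor — does not account for quiescent current low, audible hum
(A) is the only candidate with no mismatches.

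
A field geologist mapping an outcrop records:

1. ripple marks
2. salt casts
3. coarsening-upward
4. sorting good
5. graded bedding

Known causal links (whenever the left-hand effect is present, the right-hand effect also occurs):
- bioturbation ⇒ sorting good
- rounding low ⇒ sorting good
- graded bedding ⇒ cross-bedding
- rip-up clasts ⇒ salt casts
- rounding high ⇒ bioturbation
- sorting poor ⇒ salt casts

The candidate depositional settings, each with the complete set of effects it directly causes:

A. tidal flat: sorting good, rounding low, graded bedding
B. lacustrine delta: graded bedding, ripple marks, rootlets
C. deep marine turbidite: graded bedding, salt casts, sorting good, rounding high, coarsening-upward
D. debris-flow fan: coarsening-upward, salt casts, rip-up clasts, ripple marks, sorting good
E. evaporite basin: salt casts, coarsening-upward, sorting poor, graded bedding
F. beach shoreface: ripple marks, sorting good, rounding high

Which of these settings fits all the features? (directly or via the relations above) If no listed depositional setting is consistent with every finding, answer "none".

none

Testing each hypothesis:
(A) tidal flat — ripple marks ✗; salt casts ✗; coarsening-upward ✗; sorting good ✓; graded bedding ✓
(B) lacustrine delta — ripple marks ✓; salt casts ✗; coarsening-upward ✗; sorting good ✗; graded bedding ✓
(C) deep marine turbidite — ripple marks ✗; salt casts ✓; coarsening-upward ✓; sorting good ✓; graded bedding ✓
(D) debris-flow fan — ripple marks ✓; salt casts ✓; coarsening-upward ✓; sorting good ✓; graded bedding ✗
(E) evaporite basin — ripple marks ✗; salt casts ✓; coarsening-upward ✓; sorting good ✗; graded bedding ✓
(F) beach shoreface — ripple marks ✓; salt casts ✗; coarsening-upward ✗; sorting good ✓; graded bedding ✗
No candidate is consistent with all observations.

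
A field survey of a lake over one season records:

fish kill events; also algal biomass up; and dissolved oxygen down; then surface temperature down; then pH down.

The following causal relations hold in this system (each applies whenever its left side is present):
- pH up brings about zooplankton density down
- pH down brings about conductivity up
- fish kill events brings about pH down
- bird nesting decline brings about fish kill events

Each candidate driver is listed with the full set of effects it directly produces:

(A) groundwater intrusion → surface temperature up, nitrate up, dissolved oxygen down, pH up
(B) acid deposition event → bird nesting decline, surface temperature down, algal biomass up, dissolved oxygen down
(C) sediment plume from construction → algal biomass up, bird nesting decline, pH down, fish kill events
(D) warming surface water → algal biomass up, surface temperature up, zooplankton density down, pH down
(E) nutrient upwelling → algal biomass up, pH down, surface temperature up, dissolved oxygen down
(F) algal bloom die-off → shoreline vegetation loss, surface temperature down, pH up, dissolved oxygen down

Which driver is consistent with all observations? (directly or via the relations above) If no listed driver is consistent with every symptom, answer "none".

B

Per-candidate check:
(A) groundwater intrusion — fish kill events -; algal biomass up -; dissolved oxygen down +; surface temperature down -; pH down -
(B) acid deposition event — accounts for every observation (fish kill events via bird nesting decline → fish kill events)
(C) sediment plume from construction — fish kill events +; algal biomass up +; dissolved oxygen down -; surface temperature down -; pH down +
(D) warming surface water — fails on fish kill events, dissolved oxygen down, surface temperature down (predicts surface temperature up, not surface temperature down)
(E) nutrient upwelling — fails on fish kill events, surface temperature down (predicts surface temperature up, not surface temperature down)
(F) algal bloom die-off — fails on fish kill events, algal biomass up, pH down (predicts pH up, not pH down)
Only (B) is consistent with every observation.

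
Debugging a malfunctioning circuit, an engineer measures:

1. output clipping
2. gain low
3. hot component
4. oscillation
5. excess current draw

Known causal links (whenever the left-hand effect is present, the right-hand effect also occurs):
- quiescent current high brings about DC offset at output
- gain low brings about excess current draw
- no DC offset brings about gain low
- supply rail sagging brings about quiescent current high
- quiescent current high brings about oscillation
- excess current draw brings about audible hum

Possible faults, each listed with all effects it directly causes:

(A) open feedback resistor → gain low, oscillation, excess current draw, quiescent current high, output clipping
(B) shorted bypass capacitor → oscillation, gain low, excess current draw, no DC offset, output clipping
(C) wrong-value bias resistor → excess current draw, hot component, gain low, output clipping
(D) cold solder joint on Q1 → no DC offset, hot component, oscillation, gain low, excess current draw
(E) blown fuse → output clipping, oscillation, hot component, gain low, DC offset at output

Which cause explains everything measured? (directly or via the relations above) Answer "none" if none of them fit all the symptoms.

E

Per-candidate check:
(A) open feedback resistor — does not account for hot component
(B) shorted bypass capacitor — does not account for hot component
(C) wrong-value bias resistor — output clipping yes; gain low yes; hot component yes; oscillation NO; excess current draw yes
(D) cold solder joint on Q1 — output clipping NO; gain low yes; hot component yes; oscillation yes; excess current draw yes
(E) blown fuse — accounts for every observation (excess current draw by gain low → excess current draw)
Only (E) is consistent with every observation.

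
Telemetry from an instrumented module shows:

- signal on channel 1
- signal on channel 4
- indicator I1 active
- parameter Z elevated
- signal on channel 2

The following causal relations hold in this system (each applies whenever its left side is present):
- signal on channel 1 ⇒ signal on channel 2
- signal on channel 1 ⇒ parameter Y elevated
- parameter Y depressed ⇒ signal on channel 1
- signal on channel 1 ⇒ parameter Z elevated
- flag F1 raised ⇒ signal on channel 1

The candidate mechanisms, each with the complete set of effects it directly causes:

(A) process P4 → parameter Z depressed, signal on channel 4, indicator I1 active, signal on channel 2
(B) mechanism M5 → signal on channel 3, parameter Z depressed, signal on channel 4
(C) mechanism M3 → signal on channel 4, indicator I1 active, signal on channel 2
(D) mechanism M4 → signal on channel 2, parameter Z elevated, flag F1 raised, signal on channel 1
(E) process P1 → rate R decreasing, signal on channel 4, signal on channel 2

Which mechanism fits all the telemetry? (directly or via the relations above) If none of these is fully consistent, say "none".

Per-candidate check:
(A) process P4 — signal on channel 1 -; signal on channel 4 +; indicator I1 active +; parameter Z elevated -; signal on channel 2 +
(B) mechanism M5 — signal on channel 1 -; signal on channel 4 +; indicator I1 active -; parameter Z elevated -; signal on channel 2 -
(C) mechanism M3 — signal on channel 1 -; signal on channel 4 +; indicator I1 active +; parameter Z elevated -; signal on channel 2 +
(D) mechanism M4 — signal on channel 1 +; signal on channel 4 -; indicator I1 active -; parameter Z elevated +; signal on channel 2 +
(E) process P1 — signal on channel 1 -; signal on channel 4 +; indicator I1 active -; parameter Z elevated -; signal on channel 2 +
Every candidate fails on at least one observation.

none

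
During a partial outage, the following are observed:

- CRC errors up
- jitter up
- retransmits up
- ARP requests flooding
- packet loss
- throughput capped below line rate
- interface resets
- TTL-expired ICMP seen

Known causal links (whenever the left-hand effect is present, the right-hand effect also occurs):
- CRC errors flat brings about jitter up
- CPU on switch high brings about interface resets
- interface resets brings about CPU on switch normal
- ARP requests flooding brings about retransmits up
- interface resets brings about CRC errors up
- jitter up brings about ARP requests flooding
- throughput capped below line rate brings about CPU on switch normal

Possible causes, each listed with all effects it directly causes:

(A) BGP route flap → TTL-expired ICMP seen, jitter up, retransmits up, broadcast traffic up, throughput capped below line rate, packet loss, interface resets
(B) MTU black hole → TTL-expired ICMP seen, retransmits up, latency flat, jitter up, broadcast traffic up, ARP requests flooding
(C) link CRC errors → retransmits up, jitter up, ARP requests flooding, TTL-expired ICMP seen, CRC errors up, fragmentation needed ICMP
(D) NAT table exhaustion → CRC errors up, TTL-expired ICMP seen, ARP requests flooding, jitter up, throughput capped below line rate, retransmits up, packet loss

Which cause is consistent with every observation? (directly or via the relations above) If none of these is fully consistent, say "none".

Per-candidate check:
(A) BGP route flap — CRC errors up + (by interface resets → CRC errors up); jitter up +; retransmits up +; ARP requests flooding + (by jitter up → ARP requests flooding); packet loss +; throughput capped below line rate +; interface resets +; TTL-expired ICMP seen +
(B) MTU black hole — CRC errors up -; jitter up +; retransmits up +; ARP requests flooding +; packet loss -; throughput capped below line rate -; interface resets -; TTL-expired ICMP seen +
(C) link CRC errors — does not account for packet loss, throughput capped below line rate, interface resets
(D) NAT table exhaustion — CRC errors up +; jitter up +; retransmits up +; ARP requests flooding +; packet loss +; throughput capped below line rate +; interface resets -; TTL-expired ICMP seen +
(A) is the only candidate with no mismatches.

A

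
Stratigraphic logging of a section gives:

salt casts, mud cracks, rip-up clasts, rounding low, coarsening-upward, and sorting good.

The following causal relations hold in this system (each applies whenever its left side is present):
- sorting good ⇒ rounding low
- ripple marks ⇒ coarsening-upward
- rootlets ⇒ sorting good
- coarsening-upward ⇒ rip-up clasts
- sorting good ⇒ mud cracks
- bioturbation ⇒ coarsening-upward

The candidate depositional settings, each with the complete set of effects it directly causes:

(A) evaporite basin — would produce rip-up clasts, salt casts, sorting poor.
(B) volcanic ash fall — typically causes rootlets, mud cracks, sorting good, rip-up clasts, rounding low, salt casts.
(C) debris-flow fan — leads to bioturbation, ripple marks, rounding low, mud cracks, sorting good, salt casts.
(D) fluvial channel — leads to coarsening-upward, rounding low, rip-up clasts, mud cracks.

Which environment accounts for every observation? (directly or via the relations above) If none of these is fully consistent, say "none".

Checking each candidate against the observations:
(A) evaporite basin — salt casts +; mud cracks -; rip-up clasts +; rounding low -; coarsening-upward -; sorting good -
(B) volcanic ash fall — salt casts +; mud cracks +; rip-up clasts +; rounding low +; coarsening-upward -; sorting good +
(C) debris-flow fan — salt casts +; mud cracks +; rip-up clasts + (by ripple marks → coarsening-upward → rip-up clasts); rounding low +; coarsening-upward + (by ripple marks → coarsening-upward); sorting good +
(D) fluvial channel — salt casts -; mud cracks +; rip-up clasts +; rounding low +; coarsening-upward +; sorting good -
(C) alone accounts for all the evidence.

C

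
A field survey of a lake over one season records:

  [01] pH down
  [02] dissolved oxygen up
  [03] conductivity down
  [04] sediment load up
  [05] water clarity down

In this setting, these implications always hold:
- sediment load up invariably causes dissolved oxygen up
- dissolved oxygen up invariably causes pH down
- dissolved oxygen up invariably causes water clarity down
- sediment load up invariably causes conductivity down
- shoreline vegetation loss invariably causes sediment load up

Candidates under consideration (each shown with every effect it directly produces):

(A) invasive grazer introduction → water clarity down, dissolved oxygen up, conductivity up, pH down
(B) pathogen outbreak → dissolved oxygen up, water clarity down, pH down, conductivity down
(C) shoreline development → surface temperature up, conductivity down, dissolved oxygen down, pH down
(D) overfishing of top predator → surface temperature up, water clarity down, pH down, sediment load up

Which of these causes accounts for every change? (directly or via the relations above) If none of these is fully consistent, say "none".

D

Per-candidate check:
(A) invasive grazer introduction — pH down yes; dissolved oxygen up yes; conductivity down NO; sediment load up NO; water clarity down yes
(B) pathogen outbreak — does not account for sediment load up
(C) shoreline development — pH down yes; dissolved oxygen up NO; conductivity down yes; sediment load up NO; water clarity down NO
(D) overfishing of top predator — accounts for every observation (dissolved oxygen up via sediment load up → dissolved oxygen up)
Only (D) is consistent with every observation.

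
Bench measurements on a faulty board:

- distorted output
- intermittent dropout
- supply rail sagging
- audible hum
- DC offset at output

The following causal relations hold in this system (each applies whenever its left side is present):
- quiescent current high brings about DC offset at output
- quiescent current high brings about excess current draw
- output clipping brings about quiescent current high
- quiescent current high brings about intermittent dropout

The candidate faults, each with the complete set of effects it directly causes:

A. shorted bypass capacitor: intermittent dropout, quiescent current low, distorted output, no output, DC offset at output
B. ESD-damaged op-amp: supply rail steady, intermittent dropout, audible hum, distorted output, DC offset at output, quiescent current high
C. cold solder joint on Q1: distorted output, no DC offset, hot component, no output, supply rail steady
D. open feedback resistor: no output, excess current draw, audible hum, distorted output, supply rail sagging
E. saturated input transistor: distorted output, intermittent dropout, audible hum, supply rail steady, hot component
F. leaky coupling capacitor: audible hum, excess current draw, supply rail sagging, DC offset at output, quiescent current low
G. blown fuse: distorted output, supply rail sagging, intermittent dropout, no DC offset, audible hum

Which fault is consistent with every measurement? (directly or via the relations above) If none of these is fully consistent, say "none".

none

Checking each candidate against the observations:
(A) shorted bypass capacitor — distorted output yes; intermittent dropout yes; supply rail sagging NO; audible hum NO; DC offset at output yes
(B) ESD-damaged op-amp — distorted output yes; intermittent dropout yes; supply rail sagging NO; audible hum yes; DC offset at output yes
(C) cold solder joint on Q1 — distorted output yes; intermittent dropout NO; supply rail sagging NO; audible hum NO; DC offset at output NO
(D) open feedback resistor — does not account for intermittent dropout, DC offset at output
(E) saturated input transistor — fails on supply rail sagging, DC offset at output (predicts supply rail steady, not supply rail sagging)
(F) leaky coupling capacitor — does not account for distorted output, intermittent dropout
(G) blown fuse — distorted output yes; intermittent dropout yes; supply rail sagging yes; audible hum yes; DC offset at output NO
No candidate is consistent with all observations.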